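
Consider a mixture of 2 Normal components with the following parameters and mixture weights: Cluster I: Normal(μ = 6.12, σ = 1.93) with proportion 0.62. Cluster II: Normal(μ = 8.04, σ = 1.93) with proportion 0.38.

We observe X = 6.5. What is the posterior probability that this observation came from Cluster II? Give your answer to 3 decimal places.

By Bayes' theorem, P(k | x) = w_k f_k(x) / Σ_j w_j f_j(x).
Evaluate each component's likelihood at the observed value:
  p_I = (1/(1.93·√(2π)))·exp(−(6.5−6.12)²/(2·1.93²)) = 0.206706·exp(-0.01938) = 0.202738
  p_II = (1/(1.93·√(2π)))·exp(−(6.5−8.04)²/(2·1.93²)) = 0.206706·exp(-0.31834) = 0.150348
Unnormalised posteriors:
  w_I·p_I = 0.62 × 0.202738 = 0.125697
  w_II·p_II = 0.38 × 0.150348 = 0.0571322
Normaliser: 0.125697 + 0.0571322 = 0.18283
P(Cluster II | data) = 0.0571322 / 0.18283 ≈ 0.312

0.312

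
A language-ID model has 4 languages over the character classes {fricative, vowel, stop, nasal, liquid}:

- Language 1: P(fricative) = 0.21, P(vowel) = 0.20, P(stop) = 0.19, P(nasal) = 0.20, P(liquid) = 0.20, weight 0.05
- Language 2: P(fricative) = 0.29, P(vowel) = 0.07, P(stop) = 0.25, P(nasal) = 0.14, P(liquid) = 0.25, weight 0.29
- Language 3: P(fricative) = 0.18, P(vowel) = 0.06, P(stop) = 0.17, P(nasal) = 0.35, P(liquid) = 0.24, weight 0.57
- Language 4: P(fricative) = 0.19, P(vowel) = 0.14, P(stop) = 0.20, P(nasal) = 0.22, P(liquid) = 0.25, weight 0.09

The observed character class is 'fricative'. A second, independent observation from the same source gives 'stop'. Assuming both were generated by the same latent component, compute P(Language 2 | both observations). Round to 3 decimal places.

The responsibility of component k is P(Z=k) f_k(x) divided by Σ_j P(Z=j) f_j(x).
Since both observations come from the same component, the likelihood for component k is f_k(x₁)·f_k(x₂).
  p_1 = [P(fricative | comp) = 0.21] × [0.19] = 0.0399
  p_2 = [P(fricative | comp) = 0.29] × [0.25] = 0.0725
  p_3 = [P(fricative | comp) = 0.18] × [0.17] = 0.0306
  p_4 = [P(fricative | comp) = 0.19] × [0.2] = 0.038
Weight by the priors:
  P(Z=1)·p_1 = 0.05 × 0.0399 = 0.001995
  P(Z=2)·p_2 = 0.29 × 0.0725 = 0.021025
  P(Z=3)·p_3 = 0.57 × 0.0306 = 0.017442
  P(Z=4)·p_4 = 0.09 × 0.038 = 0.00342
Marginal: 0.001995 + 0.021025 + 0.017442 + 0.00342 = 0.043882
P(Language 2 | x₁, x₂) = 0.021025 / 0.043882 ≈ 0.479

0.479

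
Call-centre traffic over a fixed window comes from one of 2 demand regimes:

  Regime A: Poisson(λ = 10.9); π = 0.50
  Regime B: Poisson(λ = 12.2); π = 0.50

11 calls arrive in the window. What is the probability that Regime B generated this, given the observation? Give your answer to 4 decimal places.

By Bayes' theorem, P(k | x) = π_k f_k(x) / Σ_j π_j f_j(x).
Evaluate each component's likelihood at the observed value:
  L_A = 0.119323
  L_B = 0.112308
Weight by the priors:
  π_A·L_A = 0.50 × 0.119323 = 0.0596617
  π_B·L_B = 0.50 × 0.112308 = 0.0561539
Sum: 0.0596617 + 0.0561539 = 0.115816
So the posterior for Regime B is 0.0561539 / 0.115816 ≈ 0.4849.

0.4849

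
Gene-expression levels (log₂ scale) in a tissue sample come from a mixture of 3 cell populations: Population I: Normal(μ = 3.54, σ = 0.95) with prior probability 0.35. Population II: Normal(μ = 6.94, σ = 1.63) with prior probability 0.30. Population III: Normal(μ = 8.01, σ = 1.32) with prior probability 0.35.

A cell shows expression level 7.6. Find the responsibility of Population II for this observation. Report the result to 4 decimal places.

0.4016

Posterior ∝ prior × likelihood, so P(k | x) ∝ w_k f_k(x); normalise over all components.
Component likelihoods at x = 7.6:
  p_I = (1/(0.95·√(2π)))·exp(−(7.6−3.54)²/(2·0.95²)) = 0.419939·exp(-9.13219) = 4.54075e-05
  p_II = (1/(1.63·√(2π)))·exp(−(7.6−6.94)²/(2·1.63²)) = 0.244750·exp(-0.08198) = 0.225487
  p_III = (1/(1.32·√(2π)))·exp(−(7.6−8.01)²/(2·1.32²)) = 0.302229·exp(-0.04824) = 0.287996
Unnormalised posteriors:
  w_I·p_I = 0.35 × 4.54075e-05 = 1.58926e-05
  w_II·p_II = 0.30 × 0.225487 = 0.067646
  w_III·p_III = 0.35 × 0.287996 = 0.100799
Sum: 1.58926e-05 + 0.067646 + 0.100799 = 0.168461
P(Population II | x) ≈ 0.4016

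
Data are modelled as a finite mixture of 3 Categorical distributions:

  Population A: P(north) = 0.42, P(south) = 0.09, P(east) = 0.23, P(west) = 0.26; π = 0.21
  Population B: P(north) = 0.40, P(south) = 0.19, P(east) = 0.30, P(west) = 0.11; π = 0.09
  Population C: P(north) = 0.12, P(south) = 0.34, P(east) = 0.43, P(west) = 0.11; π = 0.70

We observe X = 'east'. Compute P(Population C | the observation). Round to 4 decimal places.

0.7999

Apply Bayes' rule: the posterior for each component is proportional to its prior times its likelihood at x.
Component likelihoods at x = 'east':
  p_A = 0.23
  p_B = 0.3
  p_C = 0.43
Prior × likelihood for each component:
  π_A·p_A = 0.21 × 0.23 = 0.0483
  π_B·p_B = 0.09 × 0.3 = 0.027
  π_C·p_C = 0.70 × 0.43 = 0.301
Evidence: 0.0483 + 0.027 + 0.301 = 0.3763
Responsibility of Population C: 0.301 / 0.3763 ≈ 0.7999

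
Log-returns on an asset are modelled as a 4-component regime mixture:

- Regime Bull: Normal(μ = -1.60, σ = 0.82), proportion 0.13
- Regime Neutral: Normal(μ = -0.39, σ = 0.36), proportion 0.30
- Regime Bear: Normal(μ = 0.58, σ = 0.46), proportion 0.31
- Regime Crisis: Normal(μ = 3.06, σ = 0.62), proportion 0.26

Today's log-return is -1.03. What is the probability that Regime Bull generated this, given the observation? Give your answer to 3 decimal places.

Posterior ∝ prior × likelihood, so P(k | x) ∝ P(Z=k) f_k(x); normalise over all components.
Component likelihoods at x = -1.03:
  p_Bull = (1/(0.82·√(2π)))·exp(−(-1.03−-1.60)²/(2·0.82²)) = 0.486515·exp(-0.24160) = 0.382095
  p_Neutral = (1/(0.36·√(2π)))·exp(−(-1.03−-0.39)²/(2·0.36²)) = 1.108173·exp(-1.58025) = 0.2282
  p_Bear = (1/(0.46·√(2π)))·exp(−(-1.03−0.58)²/(2·0.46²)) = 0.867266·exp(-6.12500) = 0.00189714
  p_Crisis = (1/(0.62·√(2π)))·exp(−(-1.03−3.06)²/(2·0.62²)) = 0.643455·exp(-21.75871) = 2.2847e-10
Prior × likelihood for each component:
  P(Z=Bull)·p_Bull = 0.13 × 0.382095 = 0.0496724
  P(Z=Neutral)·p_Neutral = 0.30 × 0.2282 = 0.0684599
  P(Z=Bear)·p_Bear = 0.31 × 0.00189714 = 0.000588112
  P(Z=Crisis)·p_Crisis = 0.26 × 2.2847e-10 = 5.94021e-11
Evidence: 0.0496724 + 0.0684599 + 0.000588112 + 5.94021e-11 = 0.11872
So the posterior for Regime Bull is 0.0496724 / 0.11872 ≈ 0.418.

0.418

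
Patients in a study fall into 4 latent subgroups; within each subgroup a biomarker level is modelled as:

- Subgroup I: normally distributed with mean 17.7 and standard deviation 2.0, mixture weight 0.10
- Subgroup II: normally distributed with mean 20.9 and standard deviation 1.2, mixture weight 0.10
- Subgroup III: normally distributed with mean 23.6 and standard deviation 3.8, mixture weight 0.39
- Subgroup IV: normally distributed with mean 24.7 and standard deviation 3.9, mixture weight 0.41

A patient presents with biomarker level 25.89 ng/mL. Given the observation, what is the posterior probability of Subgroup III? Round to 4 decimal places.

0.4603

The responsibility of component k is π_k f_k(x) divided by Σ_j π_j f_j(x).
Normal densities:
  p_I = (1/(2.0·√(2π)))·exp(−(25.89−17.7)²/(2·2.0²)) = 0.199471·exp(-8.38451) = 4.55546e-05
  p_II = (1/(1.2·√(2π)))·exp(−(25.89−20.9)²/(2·1.2²)) = 0.332452·exp(-8.64587) = 5.84623e-05
  p_III = (1/(3.8·√(2π)))·exp(−(25.89−23.6)²/(2·3.8²)) = 0.104985·exp(-0.18158) = 0.087552
  p_IV = (1/(3.9·√(2π)))·exp(−(25.89−24.7)²/(2·3.9²)) = 0.102293·exp(-0.04655) = 0.0976401
Prior × likelihood for each component:
  π_I·p_I = 0.10 × 4.55546e-05 = 4.55546e-06
  π_II·p_II = 0.10 × 5.84623e-05 = 5.84623e-06
  π_III·p_III = 0.39 × 0.087552 = 0.0341453
  π_IV·p_IV = 0.41 × 0.0976401 = 0.0400325
Sum: 4.55546e-06 + 5.84623e-06 + 0.0341453 + 0.0400325 = 0.0741881
P(Subgroup III | data) = 0.0341453 / 0.0741881 ≈ 0.4603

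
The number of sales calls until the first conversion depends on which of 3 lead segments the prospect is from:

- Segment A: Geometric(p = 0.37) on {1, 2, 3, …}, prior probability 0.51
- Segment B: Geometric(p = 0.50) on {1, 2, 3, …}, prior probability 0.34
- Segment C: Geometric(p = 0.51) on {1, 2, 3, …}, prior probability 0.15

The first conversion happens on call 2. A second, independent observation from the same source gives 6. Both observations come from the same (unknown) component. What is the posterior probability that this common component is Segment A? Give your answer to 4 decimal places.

0.7003

P(component k | x) = π_k·f_k(x) / marginal(x), where marginal(x) = Σ_j π_j·f_j(x).
Since both observations come from the same component, the likelihood for component k is f_k(x₁)·f_k(x₂).
  f_A = [0.2331] × [0.0367202] = 0.00855947
  f_B = [0.25] × [0.015625] = 0.00390625
  f_C = [0.2499] × [0.0144062] = 0.00360012
Multiply by the mixture weights:
  π_A·f_A = 0.51 × 0.00855947 = 0.00436533
  π_B·f_B = 0.34 × 0.00390625 = 0.00132813
  π_C·f_C = 0.15 × 0.00360012 = 0.000540018
Denominator: 0.00436533 + 0.00132813 + 0.000540018 = 0.00623347
So the posterior for Segment A is 0.00436533 / 0.00623347 ≈ 0.7003.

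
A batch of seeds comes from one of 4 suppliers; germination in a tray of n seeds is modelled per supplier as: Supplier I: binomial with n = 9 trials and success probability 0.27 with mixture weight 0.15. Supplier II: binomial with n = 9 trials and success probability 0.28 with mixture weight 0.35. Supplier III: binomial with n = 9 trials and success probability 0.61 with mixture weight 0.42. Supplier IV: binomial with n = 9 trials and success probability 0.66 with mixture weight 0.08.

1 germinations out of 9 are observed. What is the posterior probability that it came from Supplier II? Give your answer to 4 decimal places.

0.6747

By Bayes' theorem, P(k | x) = w_k f_k(x) / Σ_j w_j f_j(x).
Evaluate each component's likelihood at the observed value:
  L_I = 0.19597
  L_II = 0.181995
  L_III = 0.00293825
  L_IV = 0.00106076
Multiply by the mixture weights:
  w_I·L_I = 0.15 × 0.19597 = 0.0293955
  w_II·L_II = 0.35 × 0.181995 = 0.0636984
  w_III·L_III = 0.42 × 0.00293825 = 0.00123407
  w_IV·L_IV = 0.08 × 0.00106076 = 8.48609e-05
Sum: 0.0293955 + 0.0636984 + 0.00123407 + 8.48609e-05 = 0.0944128
Responsibility of Supplier II: 0.0636984 / 0.0944128 ≈ 0.6747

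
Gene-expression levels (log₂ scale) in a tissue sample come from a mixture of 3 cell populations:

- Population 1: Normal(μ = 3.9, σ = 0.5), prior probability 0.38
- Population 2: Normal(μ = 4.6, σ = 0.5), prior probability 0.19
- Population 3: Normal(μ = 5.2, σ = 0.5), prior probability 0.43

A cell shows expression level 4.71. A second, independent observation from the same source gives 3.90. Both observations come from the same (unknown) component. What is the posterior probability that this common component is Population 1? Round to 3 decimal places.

Apply Bayes' rule: the posterior for each component is proportional to its prior times its likelihood at x.
Since both observations come from the same component, the likelihood for component k is f_k(x₁)·f_k(x₂).
  p_1 = [0.214812] × [0.797885] = 0.171395
  p_2 = [0.778808] × [0.299455] = 0.233218
  p_3 = [0.493619] × [0.0271659] = 0.0134096
Prior × likelihood for each component:
  π_1·p_1 = 0.38 × 0.171395 = 0.0651302
  π_2·p_2 = 0.19 × 0.233218 = 0.0443114
  π_3·p_3 = 0.43 × 0.0134096 = 0.00576614
Sum: 0.0651302 + 0.0443114 + 0.00576614 = 0.115208
P(Population 1 | data) = 0.0651302 / 0.115208 ≈ 0.565

0.565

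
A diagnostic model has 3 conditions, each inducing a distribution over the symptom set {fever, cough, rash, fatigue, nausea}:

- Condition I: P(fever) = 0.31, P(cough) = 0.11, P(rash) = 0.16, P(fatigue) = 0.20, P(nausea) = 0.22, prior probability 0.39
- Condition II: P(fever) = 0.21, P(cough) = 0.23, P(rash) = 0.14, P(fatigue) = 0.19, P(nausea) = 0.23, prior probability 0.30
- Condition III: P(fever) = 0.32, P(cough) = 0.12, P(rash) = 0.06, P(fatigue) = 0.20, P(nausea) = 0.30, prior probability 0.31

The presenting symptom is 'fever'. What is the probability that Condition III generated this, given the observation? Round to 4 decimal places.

Apply Bayes' rule: the posterior for each component is proportional to its prior times its likelihood at x.
Evaluate each component's likelihood at the observed value:
  f_I = P(fever | comp) = 0.31
  f_II = P(fever | comp) = 0.21
  f_III = P(fever | comp) = 0.32
Multiply by the mixture weights:
  w_I·f_I = 0.39 × 0.31 = 0.1209
  w_II·f_II = 0.30 × 0.21 = 0.063
  w_III·f_III = 0.31 × 0.32 = 0.0992
Sum: 0.1209 + 0.063 + 0.0992 = 0.2831
P(Condition III | 'fever') = 0.0992 / 0.2831 ≈ 0.3504

0.3504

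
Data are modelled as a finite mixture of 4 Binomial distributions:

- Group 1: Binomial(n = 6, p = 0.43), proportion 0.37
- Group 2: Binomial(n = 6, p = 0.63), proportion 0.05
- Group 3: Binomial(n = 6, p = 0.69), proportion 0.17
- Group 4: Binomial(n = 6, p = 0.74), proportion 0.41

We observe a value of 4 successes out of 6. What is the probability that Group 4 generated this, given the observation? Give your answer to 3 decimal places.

Apply Bayes' rule: the posterior for each component is proportional to its prior times its likelihood at x.
Binomial probabilities:
  p_1 = C(6,4)·0.43^4·0.57^2 = 15·0.034188·0.3249 = 0.166615
  p_2 = C(6,4)·0.63^4·0.37^2 = 15·0.15753·0.1369 = 0.323487
  p_3 = C(6,4)·0.69^4·0.31^2 = 15·0.226671·0.0961 = 0.326747
  p_4 = C(6,4)·0.74^4·0.26^2 = 15·0.299866·0.0676 = 0.304064
Prior × likelihood for each component:
  π_1·p_1 = 0.37 × 0.166615 = 0.0616476
  π_2·p_2 = 0.05 × 0.323487 = 0.0161744
  π_3·p_3 = 0.17 × 0.326747 = 0.0555469
  π_4·p_4 = 0.41 × 0.304064 = 0.124666
Sum: 0.0616476 + 0.0161744 + 0.0555469 + 0.124666 = 0.258035
Responsibility of Group 4: 0.124666 / 0.258035 ≈ 0.483

0.483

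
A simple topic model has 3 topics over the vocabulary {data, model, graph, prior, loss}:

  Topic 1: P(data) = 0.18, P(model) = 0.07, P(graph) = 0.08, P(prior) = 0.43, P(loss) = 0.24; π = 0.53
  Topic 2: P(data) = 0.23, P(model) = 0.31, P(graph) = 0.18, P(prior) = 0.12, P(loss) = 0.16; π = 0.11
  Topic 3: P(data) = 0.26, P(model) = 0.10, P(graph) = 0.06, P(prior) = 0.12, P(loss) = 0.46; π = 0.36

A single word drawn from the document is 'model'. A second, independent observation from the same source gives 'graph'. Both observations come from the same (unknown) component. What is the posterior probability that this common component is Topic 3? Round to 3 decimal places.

Posterior ∝ prior × likelihood, so P(k | x) ∝ w_k f_k(x); normalise over all components.
Since both observations come from the same component, the likelihood for component k is f_k(x₁)·f_k(x₂).
  f_1 = [P(model | comp) = 0.07] × [0.08] = 0.0056
  f_2 = [P(model | comp) = 0.31] × [0.18] = 0.0558
  f_3 = [P(model | comp) = 0.10] × [0.06] = 0.006
Unnormalised posteriors:
  w_1·f_1 = 0.53 × 0.0056 = 0.002968
  w_2·f_2 = 0.11 × 0.0558 = 0.006138
  w_3·f_3 = 0.36 × 0.006 = 0.00216
Evidence: 0.002968 + 0.006138 + 0.00216 = 0.011266
P(Topic 3 | data) ≈ 0.192

0.192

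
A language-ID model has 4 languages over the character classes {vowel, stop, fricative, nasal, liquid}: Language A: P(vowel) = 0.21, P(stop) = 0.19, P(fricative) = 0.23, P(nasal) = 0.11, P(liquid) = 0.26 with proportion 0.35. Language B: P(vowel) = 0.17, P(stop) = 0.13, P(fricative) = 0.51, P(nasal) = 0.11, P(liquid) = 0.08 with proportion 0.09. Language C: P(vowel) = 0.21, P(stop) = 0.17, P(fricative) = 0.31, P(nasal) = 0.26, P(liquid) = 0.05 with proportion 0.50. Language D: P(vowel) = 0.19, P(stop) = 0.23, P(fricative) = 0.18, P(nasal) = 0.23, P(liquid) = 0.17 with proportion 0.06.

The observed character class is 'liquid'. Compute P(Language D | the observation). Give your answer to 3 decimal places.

The responsibility of component k is P(Z=k) f_k(x) divided by Σ_j P(Z=j) f_j(x).
Component likelihoods at x = 'liquid':
  L_A = P(liquid | comp) = 0.26
  L_B = P(liquid | comp) = 0.08
  L_C = P(liquid | comp) = 0.05
  L_D = P(liquid | comp) = 0.17
Multiply by the mixture weights:
  P(Z=A)·L_A = 0.35 × 0.26 = 0.091
  P(Z=B)·L_B = 0.09 × 0.08 = 0.0072
  P(Z=C)·L_C = 0.50 × 0.05 = 0.025
  P(Z=D)·L_D = 0.06 × 0.17 = 0.0102
Normaliser: 0.091 + 0.0072 + 0.025 + 0.0102 = 0.1334
Responsibility of Language D: 0.0102 / 0.1334 ≈ 0.076

0.076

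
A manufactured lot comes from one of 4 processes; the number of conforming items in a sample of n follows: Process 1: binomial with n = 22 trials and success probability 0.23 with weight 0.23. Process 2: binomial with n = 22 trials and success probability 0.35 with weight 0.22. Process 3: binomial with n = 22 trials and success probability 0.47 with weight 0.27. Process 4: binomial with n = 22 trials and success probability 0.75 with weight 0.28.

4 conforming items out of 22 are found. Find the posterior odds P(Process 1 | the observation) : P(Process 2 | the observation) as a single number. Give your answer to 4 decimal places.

4.1147

Only the two components matter; the odds are (w_i f_i(x)) / (w_j f_j(x)).
Evaluate each component's likelihood at the observed value:
  f_1 = 0.185336
  f_2 = 0.0470898
  f_3 = 0.00388661
  f_4 = 3.36806e-08
0.0426272 / 0.0103598 ≈ 4.1147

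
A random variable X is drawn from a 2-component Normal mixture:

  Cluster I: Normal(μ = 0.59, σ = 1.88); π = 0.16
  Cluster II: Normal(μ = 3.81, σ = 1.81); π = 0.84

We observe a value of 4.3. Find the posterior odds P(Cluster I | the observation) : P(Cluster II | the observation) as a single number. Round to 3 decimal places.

0.027

Since P(k|x) ∝ w_k f_k(x), the posterior odds are w_i f_i(x) / (w_j f_j(x)).
Component likelihoods at x = 4.3:
  p_I = (1/(1.88·√(2π)))·exp(−(4.3−0.59)²/(2·1.88²)) = 0.212203·exp(-1.94716) = 0.0302768
  p_II = (1/(1.81·√(2π)))·exp(−(4.3−3.81)²/(2·1.81²)) = 0.220410·exp(-0.03664) = 0.21248
Odds = (0.16/0.84) × (0.0302768/0.21248) = 0.190476 × 0.142493 ≈ 0.027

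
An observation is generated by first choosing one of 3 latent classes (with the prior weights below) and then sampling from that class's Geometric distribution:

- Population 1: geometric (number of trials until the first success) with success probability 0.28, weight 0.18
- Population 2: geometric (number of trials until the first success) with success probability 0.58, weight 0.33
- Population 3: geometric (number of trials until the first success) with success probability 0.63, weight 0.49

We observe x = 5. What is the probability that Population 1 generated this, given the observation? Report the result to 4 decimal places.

By Bayes' theorem, P(k | x) = w_k f_k(x) / Σ_j w_j f_j(x).
Component likelihoods at x = 5:
  L_1 = 0.28·(1−0.28)^4 = 0.28·0.268739 = 0.0752468
  L_2 = 0.58·(1−0.58)^4 = 0.58·0.031117 = 0.0180478
  L_3 = 0.63·(1−0.63)^4 = 0.63·0.0187416 = 0.0118072
Weight by the priors:
  w_1·L_1 = 0.18 × 0.0752468 = 0.0135444
  w_2·L_2 = 0.33 × 0.0180478 = 0.00595579
  w_3·L_3 = 0.49 × 0.0118072 = 0.00578554
Evidence: 0.0135444 + 0.00595579 + 0.00578554 = 0.0252857
So the posterior for Population 1 is 0.0135444 / 0.0252857 ≈ 0.5357.

0.5357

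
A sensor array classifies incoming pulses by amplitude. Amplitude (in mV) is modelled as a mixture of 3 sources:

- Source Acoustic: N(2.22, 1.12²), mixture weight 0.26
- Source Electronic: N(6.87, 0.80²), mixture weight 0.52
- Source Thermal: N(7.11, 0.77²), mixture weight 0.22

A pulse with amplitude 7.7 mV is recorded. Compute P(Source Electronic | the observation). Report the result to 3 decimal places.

By Bayes' theorem, P(k | x) = w_k f_k(x) / Σ_j w_j f_j(x).
Evaluate each component's likelihood at the observed value:
  p_Acoustic = (1/(1.12·√(2π)))·exp(−(7.7−2.22)²/(2·1.12²)) = 0.356198·exp(-11.97003) = 2.25515e-06
  p_Electronic = (1/(0.80·√(2π)))·exp(−(7.7−6.87)²/(2·0.80²)) = 0.498678·exp(-0.53820) = 0.291126
  p_Thermal = (1/(0.77·√(2π)))·exp(−(7.7−7.11)²/(2·0.77²)) = 0.518107·exp(-0.29356) = 0.386304
Weight by the priors:
  w_Acoustic·p_Acoustic = 0.26 × 2.25515e-06 = 5.8634e-07
  w_Electronic·p_Electronic = 0.52 × 0.291126 = 0.151386
  w_Thermal·p_Thermal = 0.22 × 0.386304 = 0.0849869
Evidence: 5.8634e-07 + 0.151386 + 0.0849869 = 0.236373
P(Source Electronic | x) ≈ 0.640

0.640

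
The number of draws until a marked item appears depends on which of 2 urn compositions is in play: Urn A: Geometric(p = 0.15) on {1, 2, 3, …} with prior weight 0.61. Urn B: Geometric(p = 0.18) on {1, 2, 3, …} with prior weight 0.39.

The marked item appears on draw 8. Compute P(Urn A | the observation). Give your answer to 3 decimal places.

0.626

Posterior ∝ prior × likelihood, so P(k | x) ∝ π_k f_k(x); normalise over all components.
Component likelihoods at x = 8:
  L_A = 0.15·(1−0.15)^7 = 0.15·0.320577 = 0.0480866
  L_B = 0.18·(1−0.18)^7 = 0.18·0.249285 = 0.0448714
Weight by the priors:
  π_A·L_A = 0.61 × 0.0480866 = 0.0293328
  π_B·L_B = 0.39 × 0.0448714 = 0.0174998
Normaliser: 0.0293328 + 0.0174998 = 0.0468326
P(Urn A | x) ≈ 0.626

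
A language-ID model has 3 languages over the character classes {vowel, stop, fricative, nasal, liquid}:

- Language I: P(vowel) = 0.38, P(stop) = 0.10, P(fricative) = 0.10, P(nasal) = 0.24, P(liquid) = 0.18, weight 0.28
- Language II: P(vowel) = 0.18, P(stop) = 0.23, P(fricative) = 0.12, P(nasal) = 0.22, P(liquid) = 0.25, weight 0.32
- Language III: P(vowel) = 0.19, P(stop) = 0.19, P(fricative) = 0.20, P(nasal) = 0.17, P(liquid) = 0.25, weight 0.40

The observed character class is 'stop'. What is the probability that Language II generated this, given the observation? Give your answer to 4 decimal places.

0.4144

By Bayes' theorem, P(k | x) = P(Z=k) f_k(x) / Σ_j P(Z=j) f_j(x).
Categorical probabilities:
  L_I = 0.1
  L_II = 0.23
  L_III = 0.19
Prior × likelihood for each component:
  P(Z=I)·L_I = 0.28 × 0.1 = 0.028
  P(Z=II)·L_II = 0.32 × 0.23 = 0.0736
  P(Z=III)·L_III = 0.40 × 0.19 = 0.076
Evidence: 0.028 + 0.0736 + 0.076 = 0.1776
P(Language II | x) ≈ 0.4144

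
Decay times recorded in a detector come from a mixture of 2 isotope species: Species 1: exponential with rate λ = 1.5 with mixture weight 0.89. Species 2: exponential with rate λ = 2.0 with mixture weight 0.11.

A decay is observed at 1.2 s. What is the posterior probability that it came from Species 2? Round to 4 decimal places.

0.0829

P(component k | x) = w_k·f_k(x) / marginal(x), where marginal(x) = Σ_j w_j·f_j(x).
Evaluate each component's likelihood at the observed value:
  f_1 = 0.247948
  f_2 = 0.181436
Weight by the priors:
  w_1·f_1 = 0.89 × 0.247948 = 0.220674
  w_2·f_2 = 0.11 × 0.181436 = 0.0199579
Sum: 0.220674 + 0.0199579 = 0.240632
Responsibility of Species 2: 0.0199579 / 0.240632 ≈ 0.0829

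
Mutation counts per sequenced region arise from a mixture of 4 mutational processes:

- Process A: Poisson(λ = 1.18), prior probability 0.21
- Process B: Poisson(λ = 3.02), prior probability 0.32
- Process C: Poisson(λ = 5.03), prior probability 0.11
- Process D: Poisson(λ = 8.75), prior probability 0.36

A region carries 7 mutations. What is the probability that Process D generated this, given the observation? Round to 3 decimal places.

0.703

Posterior ∝ prior × likelihood, so P(k | x) ∝ π_k f_k(x); normalise over all components.
Poisson probabilities:
  f_A = e^(−1.18)·1.18^7/7! = 0.000194212
  f_B = e^(−3.02)·3.02^7/7! = 0.0221845
  f_C = e^(−5.03)·5.03^7/7! = 0.105692
  f_D = e^(−8.75)·8.75^7/7! = 0.123466
Weight by the priors:
  π_A·f_A = 0.21 × 0.000194212 = 4.07845e-05
  π_B·f_B = 0.32 × 0.0221845 = 0.00709903
  π_C·f_C = 0.11 × 0.105692 = 0.0116262
  π_D·f_D = 0.36 × 0.123466 = 0.0444479
Evidence: 4.07845e-05 + 0.00709903 + 0.0116262 + 0.0444479 = 0.0632139
Responsibility of Process D: 0.0444479 / 0.0632139 ≈ 0.703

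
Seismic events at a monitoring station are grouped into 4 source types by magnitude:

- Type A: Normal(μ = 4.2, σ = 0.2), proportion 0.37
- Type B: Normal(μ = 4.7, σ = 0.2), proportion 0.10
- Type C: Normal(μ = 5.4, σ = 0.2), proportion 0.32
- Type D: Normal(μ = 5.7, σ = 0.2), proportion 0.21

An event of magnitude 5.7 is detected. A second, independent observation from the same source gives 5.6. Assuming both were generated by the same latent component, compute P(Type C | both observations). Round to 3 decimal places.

P(component k | x) = π_k·f_k(x) / marginal(x), where marginal(x) = Σ_j π_j·f_j(x).
Since both observations come from the same component, the likelihood for component k is f_k(x₁)·f_k(x₂).
  p_A = [1.21716e-12] × [4.56736e-11] = 5.55921e-23
  p_B = [7.4336e-06] × [7.99187e-05] = 5.94083e-10
  p_C = [0.647588] × [1.20985] = 0.783487
  p_D = [1.99471] × [1.76033] = 3.51134
Multiply by the mixture weights:
  π_A·p_A = 0.37 × 5.55921e-23 = 2.05691e-23
  π_B·p_B = 0.10 × 5.94083e-10 = 5.94083e-11
  π_C·p_C = 0.32 × 0.783487 = 0.250716
  π_D·p_D = 0.21 × 3.51134 = 0.737382
Sum: 2.05691e-23 + 5.94083e-11 + 0.250716 + 0.737382 = 0.988098
So the posterior for Type C is 0.250716 / 0.988098 ≈ 0.254.

0.254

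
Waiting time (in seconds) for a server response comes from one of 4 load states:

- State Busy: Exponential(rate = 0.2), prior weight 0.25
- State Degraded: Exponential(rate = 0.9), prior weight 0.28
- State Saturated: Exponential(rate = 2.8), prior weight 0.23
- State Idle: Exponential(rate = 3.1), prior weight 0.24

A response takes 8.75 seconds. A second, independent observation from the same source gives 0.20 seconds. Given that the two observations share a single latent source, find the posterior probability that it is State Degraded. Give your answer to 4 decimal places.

0.0413

Apply Bayes' rule: the posterior for each component is proportional to its prior times its likelihood at x.
Since both observations come from the same component, the likelihood for component k is f_k(x₁)·f_k(x₂).
  p_Busy = [0.2·e^(−0.2·8.75) = 0.2·e^(−1.7500) = 0.0347548] × [0.192158] = 0.00667841
  p_Degraded = [0.9·e^(−0.9·8.75) = 0.9·e^(−7.8750) = 0.000342116] × [0.751743] = 0.000257183
  p_Saturated = [2.8·e^(−2.8·8.75) = 2.8·e^(−24.5000) = 6.41126e-11] × [1.59939] = 1.02541e-10
  p_Idle = [3.1·e^(−3.1·8.75) = 3.1·e^(−27.1250) = 5.1419e-12] × [1.66763] = 8.57478e-12
Prior × likelihood for each component:
  π_Busy·p_Busy = 0.25 × 0.00667841 = 0.0016696
  π_Degraded·p_Degraded = 0.28 × 0.000257183 = 7.20114e-05
  π_Saturated·p_Saturated = 0.23 × 1.02541e-10 = 2.35844e-11
  π_Idle·p_Idle = 0.24 × 8.57478e-12 = 2.05795e-12
Evidence: 0.0016696 + 7.20114e-05 + 2.35844e-11 + 2.05795e-12 = 0.00174161
P(State Degraded | x₁,x₂) = 7.20114e-05 / 0.00174161 ≈ 0.0413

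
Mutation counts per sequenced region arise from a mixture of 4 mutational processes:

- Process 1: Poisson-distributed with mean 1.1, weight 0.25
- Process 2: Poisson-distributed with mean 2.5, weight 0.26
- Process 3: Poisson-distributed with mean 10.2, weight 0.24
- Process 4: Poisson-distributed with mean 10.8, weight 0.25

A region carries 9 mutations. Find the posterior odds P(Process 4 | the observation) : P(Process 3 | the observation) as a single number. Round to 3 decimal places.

0.956

The posterior odds equal the prior odds times the likelihood ratio: (π_i/π_j)·(f_i(x)/f_j(x)).
Evaluate each component's likelihood at the observed value:
  p_1 = 2.16295e-06
  p_2 = 0.000862901
  p_3 = 0.122415
  p_4 = 0.112375
Posterior odds = (π_4·p_4) / (π_3·p_3) = (0.25·0.112375) / (0.24·0.122415) = 0.0280938 / 0.0293796 ≈ 0.956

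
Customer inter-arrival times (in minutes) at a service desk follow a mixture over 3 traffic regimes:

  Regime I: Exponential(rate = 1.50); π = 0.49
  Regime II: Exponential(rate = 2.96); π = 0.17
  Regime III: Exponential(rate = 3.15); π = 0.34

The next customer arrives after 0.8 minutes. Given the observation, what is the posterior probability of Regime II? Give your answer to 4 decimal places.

Apply Bayes' rule: the posterior for each component is proportional to its prior times its likelihood at x.
Exponential densities:
  L_I = 1.50·e^(−1.50·0.8) = 1.50·e^(−1.2000) = 0.451791
  L_II = 2.96·e^(−2.96·0.8) = 2.96·e^(−2.3680) = 0.277257
  L_III = 3.15·e^(−3.15·0.8) = 3.15·e^(−2.5200) = 0.253448
Unnormalised posteriors:
  w_I·L_I = 0.49 × 0.451791 = 0.221378
  w_II·L_II = 0.17 × 0.277257 = 0.0471337
  w_III·L_III = 0.34 × 0.253448 = 0.0861722
Normaliser: 0.221378 + 0.0471337 + 0.0861722 = 0.354684
P(Regime II | 0.8 minutes) = 0.0471337 / 0.354684 ≈ 0.1329

0.1329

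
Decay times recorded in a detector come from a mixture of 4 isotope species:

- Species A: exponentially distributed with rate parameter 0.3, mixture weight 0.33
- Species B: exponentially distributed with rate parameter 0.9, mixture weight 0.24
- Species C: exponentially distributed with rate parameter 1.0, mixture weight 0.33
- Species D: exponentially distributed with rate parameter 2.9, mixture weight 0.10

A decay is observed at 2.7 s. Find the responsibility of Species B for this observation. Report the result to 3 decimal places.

0.223

P(component k | x) = π_k·f_k(x) / marginal(x), where marginal(x) = Σ_j π_j·f_j(x).
Exponential densities:
  L_A = 0.3·e^(−0.3·2.7) = 0.3·e^(−0.8100) = 0.133457
  L_B = 0.9·e^(−0.9·2.7) = 0.9·e^(−2.4300) = 0.0792331
  L_C = 1.0·e^(−1.0·2.7) = 1.0·e^(−2.7000) = 0.0672055
  L_D = 2.9·e^(−2.9·2.7) = 2.9·e^(−7.8300) = 0.00115311
Prior × likelihood for each component:
  π_A·L_A = 0.33 × 0.133457 = 0.0440409
  π_B·L_B = 0.24 × 0.0792331 = 0.019016
  π_C·L_C = 0.33 × 0.0672055 = 0.0221778
  π_D·L_D = 0.10 × 0.00115311 = 0.000115311
Normaliser: 0.0440409 + 0.019016 + 0.0221778 + 0.000115311 = 0.08535
So the posterior for Species B is 0.019016 / 0.08535 ≈ 0.223.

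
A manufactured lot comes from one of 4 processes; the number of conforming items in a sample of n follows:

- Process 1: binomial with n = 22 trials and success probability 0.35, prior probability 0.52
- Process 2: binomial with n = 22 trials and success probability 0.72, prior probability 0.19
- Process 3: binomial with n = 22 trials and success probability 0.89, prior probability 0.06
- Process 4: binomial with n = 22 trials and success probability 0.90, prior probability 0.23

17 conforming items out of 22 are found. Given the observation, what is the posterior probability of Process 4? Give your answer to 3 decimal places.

0.220

P(component k | x) = π_k·f_k(x) / marginal(x), where marginal(x) = Σ_j π_j·f_j(x).
Component likelihoods at x = 17 conforming items out of 22:
  f_1 = 5.42301e-05
  f_2 = 0.1702
  f_3 = 0.0584939
  f_4 = 0.0439177
Multiply by the mixture weights:
  π_1·f_1 = 0.52 × 5.42301e-05 = 2.81996e-05
  π_2·f_2 = 0.19 × 0.1702 = 0.032338
  π_3·f_3 = 0.06 × 0.0584939 = 0.00350963
  π_4·f_4 = 0.23 × 0.0439177 = 0.0101011
Sum: 2.81996e-05 + 0.032338 + 0.00350963 + 0.0101011 = 0.0459769
Responsibility of Process 4: 0.0101011 / 0.0459769 ≈ 0.220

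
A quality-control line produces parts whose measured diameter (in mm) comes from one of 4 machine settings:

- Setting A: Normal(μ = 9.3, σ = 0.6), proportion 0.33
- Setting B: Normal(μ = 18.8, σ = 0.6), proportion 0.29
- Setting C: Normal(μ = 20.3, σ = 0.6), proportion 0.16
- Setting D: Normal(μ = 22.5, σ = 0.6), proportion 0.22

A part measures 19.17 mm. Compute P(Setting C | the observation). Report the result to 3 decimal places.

0.102

The responsibility of component k is π_k f_k(x) divided by Σ_j π_j f_j(x).
Evaluate each component's likelihood at the observed value:
  L_A = 1.15391e-59
  L_B = 0.549772
  L_C = 0.112862
  L_D = 1.3617e-07
Multiply by the mixture weights:
  π_A·L_A = 0.33 × 1.15391e-59 = 3.80791e-60
  π_B·L_B = 0.29 × 0.549772 = 0.159434
  π_C·L_C = 0.16 × 0.112862 = 0.018058
  π_D·L_D = 0.22 × 1.3617e-07 = 2.99574e-08
Denominator: 3.80791e-60 + 0.159434 + 0.018058 + 2.99574e-08 = 0.177492
Responsibility of Setting C: 0.018058 / 0.177492 ≈ 0.102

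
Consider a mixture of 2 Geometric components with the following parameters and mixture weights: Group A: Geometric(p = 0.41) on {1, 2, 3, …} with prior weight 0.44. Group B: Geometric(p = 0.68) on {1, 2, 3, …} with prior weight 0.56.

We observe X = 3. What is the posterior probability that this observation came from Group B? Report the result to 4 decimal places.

Posterior ∝ prior × likelihood, so P(k | x) ∝ π_k f_k(x); normalise over all components.
Component likelihoods at x = 3:
  p_A = 0.41·(1−0.41)^2 = 0.41·0.3481 = 0.142721
  p_B = 0.68·(1−0.68)^2 = 0.68·0.1024 = 0.069632
Multiply by the mixture weights:
  π_A·p_A = 0.44 × 0.142721 = 0.0627972
  π_B·p_B = 0.56 × 0.069632 = 0.0389939
Denominator: 0.0627972 + 0.0389939 = 0.101791
P(Group B | x) ≈ 0.3831

0.3831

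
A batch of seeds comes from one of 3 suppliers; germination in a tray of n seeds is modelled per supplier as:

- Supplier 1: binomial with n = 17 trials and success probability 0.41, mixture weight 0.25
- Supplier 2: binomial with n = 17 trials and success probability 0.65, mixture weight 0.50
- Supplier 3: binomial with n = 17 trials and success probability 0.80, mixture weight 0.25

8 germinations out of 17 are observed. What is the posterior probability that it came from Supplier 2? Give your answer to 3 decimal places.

0.418

Posterior ∝ prior × likelihood, so P(k | x) ∝ π_k f_k(x); normalise over all components.
Evaluate each component's likelihood at the observed value:
  f_1 = 0.16816
  f_2 = 0.0610526
  f_3 = 0.00208821
Prior × likelihood for each component:
  π_1·f_1 = 0.25 × 0.16816 = 0.0420401
  π_2·f_2 = 0.50 × 0.0610526 = 0.0305263
  π_3·f_3 = 0.25 × 0.00208821 = 0.000522053
Normaliser: 0.0420401 + 0.0305263 + 0.000522053 = 0.0730885
Responsibility of Supplier 2: 0.0305263 / 0.0730885 ≈ 0.418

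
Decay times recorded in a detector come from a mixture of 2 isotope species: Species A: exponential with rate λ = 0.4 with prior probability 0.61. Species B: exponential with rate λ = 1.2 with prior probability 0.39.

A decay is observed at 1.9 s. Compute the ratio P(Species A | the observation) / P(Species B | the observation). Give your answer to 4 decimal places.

2.3838

Since P(k|x) ∝ π_k f_k(x), the posterior odds are π_i f_i(x) / (π_j f_j(x)).
Component likelihoods at x = 1.9 s:
  f_A = 0.4·e^(−0.4·1.9) = 0.4·e^(−0.7600) = 0.187067
  f_B = 1.2·e^(−1.2·1.9) = 1.2·e^(−2.2800) = 0.122741
Odds = (0.61/0.39) × (0.187067/0.122741) = 1.5641 × 1.52408 ≈ 2.3838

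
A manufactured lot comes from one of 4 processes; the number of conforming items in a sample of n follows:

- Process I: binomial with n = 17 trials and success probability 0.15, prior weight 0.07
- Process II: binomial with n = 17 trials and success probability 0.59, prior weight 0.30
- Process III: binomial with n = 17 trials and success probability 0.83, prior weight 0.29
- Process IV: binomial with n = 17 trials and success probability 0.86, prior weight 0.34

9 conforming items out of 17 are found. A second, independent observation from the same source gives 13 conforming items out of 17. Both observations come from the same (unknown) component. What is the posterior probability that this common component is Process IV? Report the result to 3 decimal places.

0.011

Apply Bayes' rule: the posterior for each component is proportional to its prior times its likelihood at x.
Since both observations come from the same component, the likelihood for component k is f_k(x₁)·f_k(x₂).
  p_I = [0.000254658] × [2.4179e-08] = 6.15739e-12
  p_II = [0.16816] × [0.0705974] = 0.0118717
  p_III = [0.00317015] × [0.176355] = 0.000559071
  p_IV = [0.000923199] × [0.128697] = 0.000118813
Weight by the priors:
  P(Z=I)·p_I = 0.07 × 6.15739e-12 = 4.31017e-13
  P(Z=II)·p_II = 0.30 × 0.0118717 = 0.00356151
  P(Z=III)·p_III = 0.29 × 0.000559071 = 0.000162131
  P(Z=IV)·p_IV = 0.34 × 0.000118813 = 4.03964e-05
Evidence: 4.31017e-13 + 0.00356151 + 0.000162131 + 4.03964e-05 = 0.00376403
P(Process IV | x) = 4.03964e-05 / 0.00376403 ≈ 0.011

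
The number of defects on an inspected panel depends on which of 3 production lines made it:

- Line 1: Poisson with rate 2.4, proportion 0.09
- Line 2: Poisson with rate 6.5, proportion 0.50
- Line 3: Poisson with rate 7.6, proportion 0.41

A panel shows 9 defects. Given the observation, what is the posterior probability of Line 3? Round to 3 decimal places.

0.527

P(component k | x) = π_k·f_k(x) / marginal(x), where marginal(x) = Σ_j π_j·f_j(x).
Poisson probabilities:
  L_1 = 0.000660437
  L_2 = 0.085811
  L_3 = 0.11666
Multiply by the mixture weights:
  π_1·L_1 = 0.09 × 0.000660437 = 5.94393e-05
  π_2·L_2 = 0.50 × 0.085811 = 0.0429055
  π_3·L_3 = 0.41 × 0.11666 = 0.0478305
Denominator: 5.94393e-05 + 0.0429055 + 0.0478305 = 0.0907955
P(Line 3 | 9 defects) = 0.0478305 / 0.0907955 ≈ 0.527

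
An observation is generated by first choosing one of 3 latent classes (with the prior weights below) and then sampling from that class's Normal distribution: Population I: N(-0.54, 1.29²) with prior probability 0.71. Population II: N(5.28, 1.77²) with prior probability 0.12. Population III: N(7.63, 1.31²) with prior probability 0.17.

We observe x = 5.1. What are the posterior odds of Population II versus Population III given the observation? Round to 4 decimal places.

3.3552

Posterior odds = (π_i f_i(x)) / (π_j f_j(x)); the normalising sum cancels.
Normal densities:
  f_I = 2.18528e-05
  f_II = 0.224229
  f_III = 0.0471736
0.0269074 / 0.00801951 ≈ 3.3552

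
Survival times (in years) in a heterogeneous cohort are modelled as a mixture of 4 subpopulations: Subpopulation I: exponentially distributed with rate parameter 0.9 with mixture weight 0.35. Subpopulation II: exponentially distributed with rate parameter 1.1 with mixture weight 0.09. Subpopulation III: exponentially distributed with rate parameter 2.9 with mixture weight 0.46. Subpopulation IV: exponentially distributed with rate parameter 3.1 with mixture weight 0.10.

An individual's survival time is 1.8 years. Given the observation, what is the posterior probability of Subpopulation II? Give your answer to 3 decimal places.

0.162

Posterior ∝ prior × likelihood, so P(k | x) ∝ w_k f_k(x); normalise over all components.
Exponential densities:
  f_I = 0.178109
  f_II = 0.151876
  f_III = 0.0156813
  f_IV = 0.011695
Unnormalised posteriors:
  w_I·f_I = 0.35 × 0.178109 = 0.0623381
  w_II·f_II = 0.09 × 0.151876 = 0.0136689
  w_III·f_III = 0.46 × 0.0156813 = 0.00721338
  w_IV·f_IV = 0.10 × 0.011695 = 0.0011695
Sum: 0.0623381 + 0.0136689 + 0.00721338 + 0.0011695 = 0.0843898
P(Subpopulation II | data) = 0.0136689 / 0.0843898 ≈ 0.162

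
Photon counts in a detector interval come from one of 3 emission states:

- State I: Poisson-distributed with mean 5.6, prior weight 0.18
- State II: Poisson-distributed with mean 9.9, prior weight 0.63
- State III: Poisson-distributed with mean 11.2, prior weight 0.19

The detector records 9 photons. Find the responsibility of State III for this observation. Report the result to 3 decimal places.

0.182

Apply Bayes' rule: the posterior for each component is proportional to its prior times its likelihood at x.
Component likelihoods at x = 9 photons:
  f_I = 0.0551925
  f_II = 0.12631
  f_III = 0.104496
Unnormalised posteriors:
  w_I·f_I = 0.18 × 0.0551925 = 0.00993465
  w_II·f_II = 0.63 × 0.12631 = 0.0795754
  w_III·f_III = 0.19 × 0.104496 = 0.0198543
Sum: 0.00993465 + 0.0795754 + 0.0198543 = 0.109364
Responsibility of State III: 0.0198543 / 0.109364 ≈ 0.182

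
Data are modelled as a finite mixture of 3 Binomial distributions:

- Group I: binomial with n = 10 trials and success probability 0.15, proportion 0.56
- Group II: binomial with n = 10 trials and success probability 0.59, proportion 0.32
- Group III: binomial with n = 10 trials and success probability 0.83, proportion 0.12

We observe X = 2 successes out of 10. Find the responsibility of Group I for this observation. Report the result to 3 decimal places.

0.975

The responsibility of component k is π_k f_k(x) divided by Σ_j π_j f_j(x).
Evaluate each component's likelihood at the observed value:
  L_I = C(10,2)·0.15^2·0.85^8 = 45·0.0225·0.272491 = 0.275897
  L_II = C(10,2)·0.59^2·0.41^8 = 45·0.3481·0.000798493 = 0.012508
  L_III = C(10,2)·0.83^2·0.17^8 = 45·0.6889·6.97576e-07 = 2.16252e-05
Weight by the priors:
  π_I·L_I = 0.56 × 0.275897 = 0.154502
  π_II·L_II = 0.32 × 0.012508 = 0.00400256
  π_III·L_III = 0.12 × 2.16252e-05 = 2.59502e-06
Denominator: 0.154502 + 0.00400256 + 2.59502e-06 = 0.158507
P(Group I | x) = 0.154502 / 0.158507 ≈ 0.975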